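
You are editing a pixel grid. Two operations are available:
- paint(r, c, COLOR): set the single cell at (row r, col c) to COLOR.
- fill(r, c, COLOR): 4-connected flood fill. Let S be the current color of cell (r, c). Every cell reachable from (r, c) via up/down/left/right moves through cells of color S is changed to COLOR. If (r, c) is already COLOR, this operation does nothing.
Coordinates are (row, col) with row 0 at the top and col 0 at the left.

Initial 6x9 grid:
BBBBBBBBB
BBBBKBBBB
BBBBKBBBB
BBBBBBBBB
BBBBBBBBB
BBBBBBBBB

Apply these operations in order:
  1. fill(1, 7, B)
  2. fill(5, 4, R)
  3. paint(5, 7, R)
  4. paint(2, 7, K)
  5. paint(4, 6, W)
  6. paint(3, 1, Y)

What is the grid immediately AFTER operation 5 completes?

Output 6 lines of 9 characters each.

Answer: RRRRRRRRR
RRRRKRRRR
RRRRKRRKR
RRRRRRRRR
RRRRRRWRR
RRRRRRRRR

Derivation:
After op 1 fill(1,7,B) [0 cells changed]:
BBBBBBBBB
BBBBKBBBB
BBBBKBBBB
BBBBBBBBB
BBBBBBBBB
BBBBBBBBB
After op 2 fill(5,4,R) [52 cells changed]:
RRRRRRRRR
RRRRKRRRR
RRRRKRRRR
RRRRRRRRR
RRRRRRRRR
RRRRRRRRR
After op 3 paint(5,7,R):
RRRRRRRRR
RRRRKRRRR
RRRRKRRRR
RRRRRRRRR
RRRRRRRRR
RRRRRRRRR
After op 4 paint(2,7,K):
RRRRRRRRR
RRRRKRRRR
RRRRKRRKR
RRRRRRRRR
RRRRRRRRR
RRRRRRRRR
After op 5 paint(4,6,W):
RRRRRRRRR
RRRRKRRRR
RRRRKRRKR
RRRRRRRRR
RRRRRRWRR
RRRRRRRRR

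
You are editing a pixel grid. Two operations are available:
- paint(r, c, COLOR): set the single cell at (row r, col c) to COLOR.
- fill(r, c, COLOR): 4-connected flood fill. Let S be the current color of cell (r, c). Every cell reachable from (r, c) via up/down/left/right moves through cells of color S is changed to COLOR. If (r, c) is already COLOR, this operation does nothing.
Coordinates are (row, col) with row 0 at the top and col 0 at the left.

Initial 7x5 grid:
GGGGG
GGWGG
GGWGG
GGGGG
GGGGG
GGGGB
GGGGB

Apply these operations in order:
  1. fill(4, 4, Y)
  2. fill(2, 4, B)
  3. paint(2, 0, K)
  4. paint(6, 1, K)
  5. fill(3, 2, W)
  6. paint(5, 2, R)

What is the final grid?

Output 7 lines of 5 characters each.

Answer: WWWWW
WWWWW
KWWWW
WWWWW
WWWWW
WWRWW
WKWWW

Derivation:
After op 1 fill(4,4,Y) [31 cells changed]:
YYYYY
YYWYY
YYWYY
YYYYY
YYYYY
YYYYB
YYYYB
After op 2 fill(2,4,B) [31 cells changed]:
BBBBB
BBWBB
BBWBB
BBBBB
BBBBB
BBBBB
BBBBB
After op 3 paint(2,0,K):
BBBBB
BBWBB
KBWBB
BBBBB
BBBBB
BBBBB
BBBBB
After op 4 paint(6,1,K):
BBBBB
BBWBB
KBWBB
BBBBB
BBBBB
BBBBB
BKBBB
After op 5 fill(3,2,W) [31 cells changed]:
WWWWW
WWWWW
KWWWW
WWWWW
WWWWW
WWWWW
WKWWW
After op 6 paint(5,2,R):
WWWWW
WWWWW
KWWWW
WWWWW
WWWWW
WWRWW
WKWWW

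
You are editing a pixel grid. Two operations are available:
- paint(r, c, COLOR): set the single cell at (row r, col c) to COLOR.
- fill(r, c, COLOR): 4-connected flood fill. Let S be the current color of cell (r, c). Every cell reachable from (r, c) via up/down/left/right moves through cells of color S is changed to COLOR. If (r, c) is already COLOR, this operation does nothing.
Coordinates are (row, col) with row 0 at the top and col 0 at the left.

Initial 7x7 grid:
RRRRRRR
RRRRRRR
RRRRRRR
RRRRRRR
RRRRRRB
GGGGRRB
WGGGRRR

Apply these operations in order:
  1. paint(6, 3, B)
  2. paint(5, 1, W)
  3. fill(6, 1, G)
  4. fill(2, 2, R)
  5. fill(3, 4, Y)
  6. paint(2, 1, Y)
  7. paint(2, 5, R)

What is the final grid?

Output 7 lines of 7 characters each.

After op 1 paint(6,3,B):
RRRRRRR
RRRRRRR
RRRRRRR
RRRRRRR
RRRRRRB
GGGGRRB
WGGBRRR
After op 2 paint(5,1,W):
RRRRRRR
RRRRRRR
RRRRRRR
RRRRRRR
RRRRRRB
GWGGRRB
WGGBRRR
After op 3 fill(6,1,G) [0 cells changed]:
RRRRRRR
RRRRRRR
RRRRRRR
RRRRRRR
RRRRRRB
GWGGRRB
WGGBRRR
After op 4 fill(2,2,R) [0 cells changed]:
RRRRRRR
RRRRRRR
RRRRRRR
RRRRRRR
RRRRRRB
GWGGRRB
WGGBRRR
After op 5 fill(3,4,Y) [39 cells changed]:
YYYYYYY
YYYYYYY
YYYYYYY
YYYYYYY
YYYYYYB
GWGGYYB
WGGBYYY
After op 6 paint(2,1,Y):
YYYYYYY
YYYYYYY
YYYYYYY
YYYYYYY
YYYYYYB
GWGGYYB
WGGBYYY
After op 7 paint(2,5,R):
YYYYYYY
YYYYYYY
YYYYYRY
YYYYYYY
YYYYYYB
GWGGYYB
WGGBYYY

Answer: YYYYYYY
YYYYYYY
YYYYYRY
YYYYYYY
YYYYYYB
GWGGYYB
WGGBYYY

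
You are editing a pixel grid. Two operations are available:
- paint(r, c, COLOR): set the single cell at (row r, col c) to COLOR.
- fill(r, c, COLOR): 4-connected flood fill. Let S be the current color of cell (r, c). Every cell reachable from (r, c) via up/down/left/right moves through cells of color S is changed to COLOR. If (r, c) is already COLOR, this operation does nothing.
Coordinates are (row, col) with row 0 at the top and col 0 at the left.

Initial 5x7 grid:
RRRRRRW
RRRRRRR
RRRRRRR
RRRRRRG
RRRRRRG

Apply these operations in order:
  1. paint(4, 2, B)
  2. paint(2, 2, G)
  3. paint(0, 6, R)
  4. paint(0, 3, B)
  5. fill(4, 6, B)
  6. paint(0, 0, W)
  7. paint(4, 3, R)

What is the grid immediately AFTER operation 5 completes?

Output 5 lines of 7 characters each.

After op 1 paint(4,2,B):
RRRRRRW
RRRRRRR
RRRRRRR
RRRRRRG
RRBRRRG
After op 2 paint(2,2,G):
RRRRRRW
RRRRRRR
RRGRRRR
RRRRRRG
RRBRRRG
After op 3 paint(0,6,R):
RRRRRRR
RRRRRRR
RRGRRRR
RRRRRRG
RRBRRRG
After op 4 paint(0,3,B):
RRRBRRR
RRRRRRR
RRGRRRR
RRRRRRG
RRBRRRG
After op 5 fill(4,6,B) [2 cells changed]:
RRRBRRR
RRRRRRR
RRGRRRR
RRRRRRB
RRBRRRB

Answer: RRRBRRR
RRRRRRR
RRGRRRR
RRRRRRB
RRBRRRB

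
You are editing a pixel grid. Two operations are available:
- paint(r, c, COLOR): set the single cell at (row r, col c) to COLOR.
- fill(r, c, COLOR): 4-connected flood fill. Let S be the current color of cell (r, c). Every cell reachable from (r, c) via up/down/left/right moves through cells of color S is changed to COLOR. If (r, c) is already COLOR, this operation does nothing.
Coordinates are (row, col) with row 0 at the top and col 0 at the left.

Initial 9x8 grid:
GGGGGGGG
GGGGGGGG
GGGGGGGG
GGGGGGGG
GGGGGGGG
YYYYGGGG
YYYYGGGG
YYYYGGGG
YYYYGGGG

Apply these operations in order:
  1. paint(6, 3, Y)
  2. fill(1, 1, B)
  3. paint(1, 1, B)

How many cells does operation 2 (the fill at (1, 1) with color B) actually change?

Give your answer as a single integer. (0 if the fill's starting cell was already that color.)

Answer: 56

Derivation:
After op 1 paint(6,3,Y):
GGGGGGGG
GGGGGGGG
GGGGGGGG
GGGGGGGG
GGGGGGGG
YYYYGGGG
YYYYGGGG
YYYYGGGG
YYYYGGGG
After op 2 fill(1,1,B) [56 cells changed]:
BBBBBBBB
BBBBBBBB
BBBBBBBB
BBBBBBBB
BBBBBBBB
YYYYBBBB
YYYYBBBB
YYYYBBBB
YYYYBBBB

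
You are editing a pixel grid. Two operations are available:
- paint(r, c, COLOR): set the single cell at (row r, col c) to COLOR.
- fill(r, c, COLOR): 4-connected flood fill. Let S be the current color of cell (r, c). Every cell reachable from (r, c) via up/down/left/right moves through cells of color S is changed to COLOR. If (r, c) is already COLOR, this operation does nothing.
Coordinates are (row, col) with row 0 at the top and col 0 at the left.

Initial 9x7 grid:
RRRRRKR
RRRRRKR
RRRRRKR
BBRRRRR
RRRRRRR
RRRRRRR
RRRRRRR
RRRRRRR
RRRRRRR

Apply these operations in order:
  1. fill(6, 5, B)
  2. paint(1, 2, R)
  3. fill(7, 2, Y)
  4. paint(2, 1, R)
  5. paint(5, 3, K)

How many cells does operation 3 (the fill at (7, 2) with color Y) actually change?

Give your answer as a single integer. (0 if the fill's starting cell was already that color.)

After op 1 fill(6,5,B) [58 cells changed]:
BBBBBKB
BBBBBKB
BBBBBKB
BBBBBBB
BBBBBBB
BBBBBBB
BBBBBBB
BBBBBBB
BBBBBBB
After op 2 paint(1,2,R):
BBBBBKB
BBRBBKB
BBBBBKB
BBBBBBB
BBBBBBB
BBBBBBB
BBBBBBB
BBBBBBB
BBBBBBB
After op 3 fill(7,2,Y) [59 cells changed]:
YYYYYKY
YYRYYKY
YYYYYKY
YYYYYYY
YYYYYYY
YYYYYYY
YYYYYYY
YYYYYYY
YYYYYYY

Answer: 59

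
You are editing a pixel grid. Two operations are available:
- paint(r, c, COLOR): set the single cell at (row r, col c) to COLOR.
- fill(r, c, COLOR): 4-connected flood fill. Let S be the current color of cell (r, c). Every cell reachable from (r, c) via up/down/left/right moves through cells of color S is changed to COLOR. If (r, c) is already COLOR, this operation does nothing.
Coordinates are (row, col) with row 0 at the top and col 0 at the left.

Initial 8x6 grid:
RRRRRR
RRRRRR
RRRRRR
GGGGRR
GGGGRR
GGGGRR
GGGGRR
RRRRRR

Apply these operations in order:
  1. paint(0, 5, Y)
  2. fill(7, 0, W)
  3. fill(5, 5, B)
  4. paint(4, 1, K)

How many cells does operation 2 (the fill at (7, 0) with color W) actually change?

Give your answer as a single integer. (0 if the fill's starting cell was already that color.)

Answer: 31

Derivation:
After op 1 paint(0,5,Y):
RRRRRY
RRRRRR
RRRRRR
GGGGRR
GGGGRR
GGGGRR
GGGGRR
RRRRRR
After op 2 fill(7,0,W) [31 cells changed]:
WWWWWY
WWWWWW
WWWWWW
GGGGWW
GGGGWW
GGGGWW
GGGGWW
WWWWWW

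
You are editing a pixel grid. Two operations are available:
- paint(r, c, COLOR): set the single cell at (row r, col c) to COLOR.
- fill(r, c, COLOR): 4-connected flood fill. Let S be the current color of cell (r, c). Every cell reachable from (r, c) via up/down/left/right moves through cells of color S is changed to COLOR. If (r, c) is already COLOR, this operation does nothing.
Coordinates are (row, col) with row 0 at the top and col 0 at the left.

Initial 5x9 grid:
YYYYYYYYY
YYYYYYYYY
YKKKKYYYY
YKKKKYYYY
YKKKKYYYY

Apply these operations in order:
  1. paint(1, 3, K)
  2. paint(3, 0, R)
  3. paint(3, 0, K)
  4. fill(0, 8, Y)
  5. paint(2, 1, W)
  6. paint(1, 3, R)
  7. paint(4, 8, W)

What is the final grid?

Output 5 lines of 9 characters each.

Answer: YYYYYYYYY
YYYRYYYYY
YWKKKYYYY
KKKKKYYYY
YKKKKYYYW

Derivation:
After op 1 paint(1,3,K):
YYYYYYYYY
YYYKYYYYY
YKKKKYYYY
YKKKKYYYY
YKKKKYYYY
After op 2 paint(3,0,R):
YYYYYYYYY
YYYKYYYYY
YKKKKYYYY
RKKKKYYYY
YKKKKYYYY
After op 3 paint(3,0,K):
YYYYYYYYY
YYYKYYYYY
YKKKKYYYY
KKKKKYYYY
YKKKKYYYY
After op 4 fill(0,8,Y) [0 cells changed]:
YYYYYYYYY
YYYKYYYYY
YKKKKYYYY
KKKKKYYYY
YKKKKYYYY
After op 5 paint(2,1,W):
YYYYYYYYY
YYYKYYYYY
YWKKKYYYY
KKKKKYYYY
YKKKKYYYY
After op 6 paint(1,3,R):
YYYYYYYYY
YYYRYYYYY
YWKKKYYYY
KKKKKYYYY
YKKKKYYYY
After op 7 paint(4,8,W):
YYYYYYYYY
YYYRYYYYY
YWKKKYYYY
KKKKKYYYY
YKKKKYYYW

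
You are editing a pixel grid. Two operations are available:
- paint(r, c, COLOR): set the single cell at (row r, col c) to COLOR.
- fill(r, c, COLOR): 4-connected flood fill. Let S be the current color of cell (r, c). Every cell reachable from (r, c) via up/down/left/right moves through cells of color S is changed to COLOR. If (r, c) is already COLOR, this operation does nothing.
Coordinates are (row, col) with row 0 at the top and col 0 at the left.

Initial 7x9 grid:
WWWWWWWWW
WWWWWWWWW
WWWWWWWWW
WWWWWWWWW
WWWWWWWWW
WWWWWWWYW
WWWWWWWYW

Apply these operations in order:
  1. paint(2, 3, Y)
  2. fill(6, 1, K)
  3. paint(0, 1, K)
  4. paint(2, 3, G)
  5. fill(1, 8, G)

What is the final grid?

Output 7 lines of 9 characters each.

After op 1 paint(2,3,Y):
WWWWWWWWW
WWWWWWWWW
WWWYWWWWW
WWWWWWWWW
WWWWWWWWW
WWWWWWWYW
WWWWWWWYW
After op 2 fill(6,1,K) [60 cells changed]:
KKKKKKKKK
KKKKKKKKK
KKKYKKKKK
KKKKKKKKK
KKKKKKKKK
KKKKKKKYK
KKKKKKKYK
After op 3 paint(0,1,K):
KKKKKKKKK
KKKKKKKKK
KKKYKKKKK
KKKKKKKKK
KKKKKKKKK
KKKKKKKYK
KKKKKKKYK
After op 4 paint(2,3,G):
KKKKKKKKK
KKKKKKKKK
KKKGKKKKK
KKKKKKKKK
KKKKKKKKK
KKKKKKKYK
KKKKKKKYK
After op 5 fill(1,8,G) [60 cells changed]:
GGGGGGGGG
GGGGGGGGG
GGGGGGGGG
GGGGGGGGG
GGGGGGGGG
GGGGGGGYG
GGGGGGGYG

Answer: GGGGGGGGG
GGGGGGGGG
GGGGGGGGG
GGGGGGGGG
GGGGGGGGG
GGGGGGGYG
GGGGGGGYG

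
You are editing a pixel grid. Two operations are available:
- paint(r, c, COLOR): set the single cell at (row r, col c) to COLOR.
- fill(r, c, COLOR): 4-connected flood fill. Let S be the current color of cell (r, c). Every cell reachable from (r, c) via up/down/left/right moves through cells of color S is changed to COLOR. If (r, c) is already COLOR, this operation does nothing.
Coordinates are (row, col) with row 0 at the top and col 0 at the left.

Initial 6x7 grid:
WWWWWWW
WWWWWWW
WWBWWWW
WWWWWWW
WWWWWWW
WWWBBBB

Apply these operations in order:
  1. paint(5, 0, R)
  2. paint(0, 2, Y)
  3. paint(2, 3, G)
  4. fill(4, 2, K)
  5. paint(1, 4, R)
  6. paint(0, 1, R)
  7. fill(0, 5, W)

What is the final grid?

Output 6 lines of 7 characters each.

Answer: WRYWWWW
WWWWRWW
WWBGWWW
WWWWWWW
WWWWWWW
RWWBBBB

Derivation:
After op 1 paint(5,0,R):
WWWWWWW
WWWWWWW
WWBWWWW
WWWWWWW
WWWWWWW
RWWBBBB
After op 2 paint(0,2,Y):
WWYWWWW
WWWWWWW
WWBWWWW
WWWWWWW
WWWWWWW
RWWBBBB
After op 3 paint(2,3,G):
WWYWWWW
WWWWWWW
WWBGWWW
WWWWWWW
WWWWWWW
RWWBBBB
After op 4 fill(4,2,K) [34 cells changed]:
KKYKKKK
KKKKKKK
KKBGKKK
KKKKKKK
KKKKKKK
RKKBBBB
After op 5 paint(1,4,R):
KKYKKKK
KKKKRKK
KKBGKKK
KKKKKKK
KKKKKKK
RKKBBBB
After op 6 paint(0,1,R):
KRYKKKK
KKKKRKK
KKBGKKK
KKKKKKK
KKKKKKK
RKKBBBB
After op 7 fill(0,5,W) [32 cells changed]:
WRYWWWW
WWWWRWW
WWBGWWW
WWWWWWW
WWWWWWW
RWWBBBB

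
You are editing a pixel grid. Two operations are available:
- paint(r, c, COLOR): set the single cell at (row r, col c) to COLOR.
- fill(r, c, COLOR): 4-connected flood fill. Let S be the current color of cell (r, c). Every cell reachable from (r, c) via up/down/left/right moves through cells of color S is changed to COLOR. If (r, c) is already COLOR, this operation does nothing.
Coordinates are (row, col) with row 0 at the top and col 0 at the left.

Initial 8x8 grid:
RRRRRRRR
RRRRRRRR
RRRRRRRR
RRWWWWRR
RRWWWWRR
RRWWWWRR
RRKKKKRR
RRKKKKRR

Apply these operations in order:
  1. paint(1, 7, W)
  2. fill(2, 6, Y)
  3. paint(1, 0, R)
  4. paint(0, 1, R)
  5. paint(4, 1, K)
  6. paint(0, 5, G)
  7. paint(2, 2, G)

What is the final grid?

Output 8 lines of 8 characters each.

Answer: YRYYYGYY
RYYYYYYW
YYGYYYYY
YYWWWWYY
YKWWWWYY
YYWWWWYY
YYKKKKYY
YYKKKKYY

Derivation:
After op 1 paint(1,7,W):
RRRRRRRR
RRRRRRRW
RRRRRRRR
RRWWWWRR
RRWWWWRR
RRWWWWRR
RRKKKKRR
RRKKKKRR
After op 2 fill(2,6,Y) [43 cells changed]:
YYYYYYYY
YYYYYYYW
YYYYYYYY
YYWWWWYY
YYWWWWYY
YYWWWWYY
YYKKKKYY
YYKKKKYY
After op 3 paint(1,0,R):
YYYYYYYY
RYYYYYYW
YYYYYYYY
YYWWWWYY
YYWWWWYY
YYWWWWYY
YYKKKKYY
YYKKKKYY
After op 4 paint(0,1,R):
YRYYYYYY
RYYYYYYW
YYYYYYYY
YYWWWWYY
YYWWWWYY
YYWWWWYY
YYKKKKYY
YYKKKKYY
After op 5 paint(4,1,K):
YRYYYYYY
RYYYYYYW
YYYYYYYY
YYWWWWYY
YKWWWWYY
YYWWWWYY
YYKKKKYY
YYKKKKYY
After op 6 paint(0,5,G):
YRYYYGYY
RYYYYYYW
YYYYYYYY
YYWWWWYY
YKWWWWYY
YYWWWWYY
YYKKKKYY
YYKKKKYY
After op 7 paint(2,2,G):
YRYYYGYY
RYYYYYYW
YYGYYYYY
YYWWWWYY
YKWWWWYY
YYWWWWYY
YYKKKKYY
YYKKKKYY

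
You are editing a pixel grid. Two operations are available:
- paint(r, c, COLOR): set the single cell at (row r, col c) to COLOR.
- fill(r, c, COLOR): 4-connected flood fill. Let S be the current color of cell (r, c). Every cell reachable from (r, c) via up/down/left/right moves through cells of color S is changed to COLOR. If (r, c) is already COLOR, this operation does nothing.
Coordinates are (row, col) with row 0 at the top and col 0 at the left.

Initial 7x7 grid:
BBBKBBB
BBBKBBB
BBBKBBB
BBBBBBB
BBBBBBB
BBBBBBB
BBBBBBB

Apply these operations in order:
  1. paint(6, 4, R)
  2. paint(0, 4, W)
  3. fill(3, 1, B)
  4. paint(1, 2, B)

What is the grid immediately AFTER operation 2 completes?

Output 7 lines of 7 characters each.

Answer: BBBKWBB
BBBKBBB
BBBKBBB
BBBBBBB
BBBBBBB
BBBBBBB
BBBBRBB

Derivation:
After op 1 paint(6,4,R):
BBBKBBB
BBBKBBB
BBBKBBB
BBBBBBB
BBBBBBB
BBBBBBB
BBBBRBB
After op 2 paint(0,4,W):
BBBKWBB
BBBKBBB
BBBKBBB
BBBBBBB
BBBBBBB
BBBBBBB
BBBBRBB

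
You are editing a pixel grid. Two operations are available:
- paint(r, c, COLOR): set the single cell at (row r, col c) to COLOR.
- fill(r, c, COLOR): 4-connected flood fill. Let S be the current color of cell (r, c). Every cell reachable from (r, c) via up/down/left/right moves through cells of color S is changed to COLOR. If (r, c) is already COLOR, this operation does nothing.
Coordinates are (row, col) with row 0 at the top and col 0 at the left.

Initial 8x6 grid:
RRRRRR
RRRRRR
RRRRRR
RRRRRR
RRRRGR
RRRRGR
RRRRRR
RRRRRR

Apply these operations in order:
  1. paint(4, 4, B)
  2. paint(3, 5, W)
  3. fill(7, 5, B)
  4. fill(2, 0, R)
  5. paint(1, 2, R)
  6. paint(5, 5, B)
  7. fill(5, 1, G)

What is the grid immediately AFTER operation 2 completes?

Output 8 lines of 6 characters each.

Answer: RRRRRR
RRRRRR
RRRRRR
RRRRRW
RRRRBR
RRRRGR
RRRRRR
RRRRRR

Derivation:
After op 1 paint(4,4,B):
RRRRRR
RRRRRR
RRRRRR
RRRRRR
RRRRBR
RRRRGR
RRRRRR
RRRRRR
After op 2 paint(3,5,W):
RRRRRR
RRRRRR
RRRRRR
RRRRRW
RRRRBR
RRRRGR
RRRRRR
RRRRRR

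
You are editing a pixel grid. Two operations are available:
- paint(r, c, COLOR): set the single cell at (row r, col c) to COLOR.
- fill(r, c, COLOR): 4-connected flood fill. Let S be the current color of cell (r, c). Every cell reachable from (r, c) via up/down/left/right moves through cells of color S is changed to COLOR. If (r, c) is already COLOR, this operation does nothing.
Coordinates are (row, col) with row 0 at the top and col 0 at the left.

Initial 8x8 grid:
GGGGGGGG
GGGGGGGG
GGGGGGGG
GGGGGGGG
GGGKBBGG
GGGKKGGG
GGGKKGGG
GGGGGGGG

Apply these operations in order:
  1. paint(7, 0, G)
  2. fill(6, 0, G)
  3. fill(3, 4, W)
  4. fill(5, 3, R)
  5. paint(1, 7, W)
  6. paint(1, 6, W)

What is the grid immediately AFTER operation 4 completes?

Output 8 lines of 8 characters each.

Answer: WWWWWWWW
WWWWWWWW
WWWWWWWW
WWWWWWWW
WWWRBBWW
WWWRRWWW
WWWRRWWW
WWWWWWWW

Derivation:
After op 1 paint(7,0,G):
GGGGGGGG
GGGGGGGG
GGGGGGGG
GGGGGGGG
GGGKBBGG
GGGKKGGG
GGGKKGGG
GGGGGGGG
After op 2 fill(6,0,G) [0 cells changed]:
GGGGGGGG
GGGGGGGG
GGGGGGGG
GGGGGGGG
GGGKBBGG
GGGKKGGG
GGGKKGGG
GGGGGGGG
After op 3 fill(3,4,W) [57 cells changed]:
WWWWWWWW
WWWWWWWW
WWWWWWWW
WWWWWWWW
WWWKBBWW
WWWKKWWW
WWWKKWWW
WWWWWWWW
After op 4 fill(5,3,R) [5 cells changed]:
WWWWWWWW
WWWWWWWW
WWWWWWWW
WWWWWWWW
WWWRBBWW
WWWRRWWW
WWWRRWWW
WWWWWWWW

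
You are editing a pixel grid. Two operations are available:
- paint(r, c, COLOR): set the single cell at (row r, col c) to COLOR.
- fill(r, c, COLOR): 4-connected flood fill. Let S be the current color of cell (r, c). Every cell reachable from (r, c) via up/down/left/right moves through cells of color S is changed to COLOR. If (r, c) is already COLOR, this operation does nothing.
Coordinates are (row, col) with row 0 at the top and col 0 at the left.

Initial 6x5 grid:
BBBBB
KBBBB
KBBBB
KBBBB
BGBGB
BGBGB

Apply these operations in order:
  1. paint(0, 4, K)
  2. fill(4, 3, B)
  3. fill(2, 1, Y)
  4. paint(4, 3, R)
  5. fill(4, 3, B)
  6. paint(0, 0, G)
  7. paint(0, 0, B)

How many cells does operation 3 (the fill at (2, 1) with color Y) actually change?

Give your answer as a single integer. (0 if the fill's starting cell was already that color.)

After op 1 paint(0,4,K):
BBBBK
KBBBB
KBBBB
KBBBB
BGBGB
BGBGB
After op 2 fill(4,3,B) [2 cells changed]:
BBBBK
KBBBB
KBBBB
KBBBB
BGBBB
BGBBB
After op 3 fill(2,1,Y) [22 cells changed]:
YYYYK
KYYYY
KYYYY
KYYYY
BGYYY
BGYYY

Answer: 22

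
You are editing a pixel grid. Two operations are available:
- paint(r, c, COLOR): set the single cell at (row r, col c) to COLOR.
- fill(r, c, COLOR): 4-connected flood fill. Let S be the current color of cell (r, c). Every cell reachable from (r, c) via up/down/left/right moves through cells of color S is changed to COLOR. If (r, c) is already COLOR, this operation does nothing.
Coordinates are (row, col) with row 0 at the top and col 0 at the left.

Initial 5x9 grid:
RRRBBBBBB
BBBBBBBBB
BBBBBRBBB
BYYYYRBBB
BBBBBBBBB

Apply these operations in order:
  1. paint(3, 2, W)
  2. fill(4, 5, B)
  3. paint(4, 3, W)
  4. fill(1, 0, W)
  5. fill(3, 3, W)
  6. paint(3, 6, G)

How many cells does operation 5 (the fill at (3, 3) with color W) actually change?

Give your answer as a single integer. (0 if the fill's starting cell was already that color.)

Answer: 2

Derivation:
After op 1 paint(3,2,W):
RRRBBBBBB
BBBBBBBBB
BBBBBRBBB
BYWYYRBBB
BBBBBBBBB
After op 2 fill(4,5,B) [0 cells changed]:
RRRBBBBBB
BBBBBBBBB
BBBBBRBBB
BYWYYRBBB
BBBBBBBBB
After op 3 paint(4,3,W):
RRRBBBBBB
BBBBBBBBB
BBBBBRBBB
BYWYYRBBB
BBBWBBBBB
After op 4 fill(1,0,W) [35 cells changed]:
RRRWWWWWW
WWWWWWWWW
WWWWWRWWW
WYWYYRWWW
WWWWWWWWW
After op 5 fill(3,3,W) [2 cells changed]:
RRRWWWWWW
WWWWWWWWW
WWWWWRWWW
WYWWWRWWW
WWWWWWWWW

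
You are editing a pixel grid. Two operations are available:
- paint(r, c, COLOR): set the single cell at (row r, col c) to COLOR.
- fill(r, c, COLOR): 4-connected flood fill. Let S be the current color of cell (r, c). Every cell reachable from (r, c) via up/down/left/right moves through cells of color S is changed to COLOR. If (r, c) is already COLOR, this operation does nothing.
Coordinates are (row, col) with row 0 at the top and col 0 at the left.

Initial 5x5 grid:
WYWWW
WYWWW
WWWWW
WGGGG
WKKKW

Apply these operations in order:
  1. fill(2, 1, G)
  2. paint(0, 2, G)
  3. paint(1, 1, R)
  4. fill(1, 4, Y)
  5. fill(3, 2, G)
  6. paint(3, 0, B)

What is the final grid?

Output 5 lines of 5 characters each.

Answer: GGGGG
GRGGG
GGGGG
BGGGG
GKKKW

Derivation:
After op 1 fill(2,1,G) [15 cells changed]:
GYGGG
GYGGG
GGGGG
GGGGG
GKKKW
After op 2 paint(0,2,G):
GYGGG
GYGGG
GGGGG
GGGGG
GKKKW
After op 3 paint(1,1,R):
GYGGG
GRGGG
GGGGG
GGGGG
GKKKW
After op 4 fill(1,4,Y) [19 cells changed]:
YYYYY
YRYYY
YYYYY
YYYYY
YKKKW
After op 5 fill(3,2,G) [20 cells changed]:
GGGGG
GRGGG
GGGGG
GGGGG
GKKKW
After op 6 paint(3,0,B):
GGGGG
GRGGG
GGGGG
BGGGG
GKKKW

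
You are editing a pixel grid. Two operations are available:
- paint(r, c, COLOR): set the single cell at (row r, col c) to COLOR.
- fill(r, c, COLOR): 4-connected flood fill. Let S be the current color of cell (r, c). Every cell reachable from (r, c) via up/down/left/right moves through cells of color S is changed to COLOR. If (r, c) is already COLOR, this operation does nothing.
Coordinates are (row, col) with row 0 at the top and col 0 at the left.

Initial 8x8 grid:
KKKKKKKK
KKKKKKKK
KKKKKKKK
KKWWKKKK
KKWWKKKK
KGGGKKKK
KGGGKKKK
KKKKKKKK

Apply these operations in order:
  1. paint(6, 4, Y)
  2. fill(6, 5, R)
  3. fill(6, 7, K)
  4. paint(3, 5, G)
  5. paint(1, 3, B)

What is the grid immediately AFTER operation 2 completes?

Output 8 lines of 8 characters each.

After op 1 paint(6,4,Y):
KKKKKKKK
KKKKKKKK
KKKKKKKK
KKWWKKKK
KKWWKKKK
KGGGKKKK
KGGGYKKK
KKKKKKKK
After op 2 fill(6,5,R) [53 cells changed]:
RRRRRRRR
RRRRRRRR
RRRRRRRR
RRWWRRRR
RRWWRRRR
RGGGRRRR
RGGGYRRR
RRRRRRRR

Answer: RRRRRRRR
RRRRRRRR
RRRRRRRR
RRWWRRRR
RRWWRRRR
RGGGRRRR
RGGGYRRR
RRRRRRRR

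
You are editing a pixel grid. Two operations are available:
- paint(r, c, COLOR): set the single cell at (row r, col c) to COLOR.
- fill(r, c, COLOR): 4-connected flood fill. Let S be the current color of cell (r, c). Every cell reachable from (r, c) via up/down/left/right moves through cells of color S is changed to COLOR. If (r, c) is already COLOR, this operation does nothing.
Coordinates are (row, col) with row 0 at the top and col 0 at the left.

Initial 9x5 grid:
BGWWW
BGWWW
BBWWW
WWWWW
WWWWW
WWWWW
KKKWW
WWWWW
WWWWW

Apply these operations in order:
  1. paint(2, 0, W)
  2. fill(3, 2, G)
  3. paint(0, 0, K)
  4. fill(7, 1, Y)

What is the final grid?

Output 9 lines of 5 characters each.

After op 1 paint(2,0,W):
BGWWW
BGWWW
WBWWW
WWWWW
WWWWW
WWWWW
KKKWW
WWWWW
WWWWW
After op 2 fill(3,2,G) [37 cells changed]:
BGGGG
BGGGG
GBGGG
GGGGG
GGGGG
GGGGG
KKKGG
GGGGG
GGGGG
After op 3 paint(0,0,K):
KGGGG
BGGGG
GBGGG
GGGGG
GGGGG
GGGGG
KKKGG
GGGGG
GGGGG
After op 4 fill(7,1,Y) [39 cells changed]:
KYYYY
BYYYY
YBYYY
YYYYY
YYYYY
YYYYY
KKKYY
YYYYY
YYYYY

Answer: KYYYY
BYYYY
YBYYY
YYYYY
YYYYY
YYYYY
KKKYY
YYYYY
YYYYY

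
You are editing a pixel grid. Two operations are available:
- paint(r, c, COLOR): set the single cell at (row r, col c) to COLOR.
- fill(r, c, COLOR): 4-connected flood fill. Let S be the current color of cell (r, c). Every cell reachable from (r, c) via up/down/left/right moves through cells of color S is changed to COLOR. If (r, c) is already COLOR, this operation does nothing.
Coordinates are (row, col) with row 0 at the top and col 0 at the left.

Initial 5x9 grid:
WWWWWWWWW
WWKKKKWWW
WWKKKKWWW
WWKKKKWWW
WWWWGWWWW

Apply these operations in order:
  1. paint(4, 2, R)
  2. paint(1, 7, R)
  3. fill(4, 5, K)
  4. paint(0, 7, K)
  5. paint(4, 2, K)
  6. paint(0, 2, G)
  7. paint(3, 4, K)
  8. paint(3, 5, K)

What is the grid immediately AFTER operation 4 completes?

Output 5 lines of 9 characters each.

Answer: KKKKKKKKK
KKKKKKKRK
KKKKKKKKK
KKKKKKKKK
KKRWGKKKK

Derivation:
After op 1 paint(4,2,R):
WWWWWWWWW
WWKKKKWWW
WWKKKKWWW
WWKKKKWWW
WWRWGWWWW
After op 2 paint(1,7,R):
WWWWWWWWW
WWKKKKWRW
WWKKKKWWW
WWKKKKWWW
WWRWGWWWW
After op 3 fill(4,5,K) [29 cells changed]:
KKKKKKKKK
KKKKKKKRK
KKKKKKKKK
KKKKKKKKK
KKRWGKKKK
After op 4 paint(0,7,K):
KKKKKKKKK
KKKKKKKRK
KKKKKKKKK
KKKKKKKKK
KKRWGKKKK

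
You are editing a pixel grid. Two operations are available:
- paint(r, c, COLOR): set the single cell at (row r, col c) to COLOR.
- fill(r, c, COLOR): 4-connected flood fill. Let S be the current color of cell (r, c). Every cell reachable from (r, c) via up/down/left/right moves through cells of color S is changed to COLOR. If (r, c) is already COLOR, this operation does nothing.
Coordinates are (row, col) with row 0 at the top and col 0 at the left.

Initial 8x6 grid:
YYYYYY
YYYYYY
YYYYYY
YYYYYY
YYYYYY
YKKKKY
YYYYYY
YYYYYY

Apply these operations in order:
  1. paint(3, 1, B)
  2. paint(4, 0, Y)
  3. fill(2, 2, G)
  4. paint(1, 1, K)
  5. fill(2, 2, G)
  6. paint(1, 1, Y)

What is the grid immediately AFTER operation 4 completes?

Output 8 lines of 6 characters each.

Answer: GGGGGG
GKGGGG
GGGGGG
GBGGGG
GGGGGG
GKKKKG
GGGGGG
GGGGGG

Derivation:
After op 1 paint(3,1,B):
YYYYYY
YYYYYY
YYYYYY
YBYYYY
YYYYYY
YKKKKY
YYYYYY
YYYYYY
After op 2 paint(4,0,Y):
YYYYYY
YYYYYY
YYYYYY
YBYYYY
YYYYYY
YKKKKY
YYYYYY
YYYYYY
After op 3 fill(2,2,G) [43 cells changed]:
GGGGGG
GGGGGG
GGGGGG
GBGGGG
GGGGGG
GKKKKG
GGGGGG
GGGGGG
After op 4 paint(1,1,K):
GGGGGG
GKGGGG
GGGGGG
GBGGGG
GGGGGG
GKKKKG
GGGGGG
GGGGGG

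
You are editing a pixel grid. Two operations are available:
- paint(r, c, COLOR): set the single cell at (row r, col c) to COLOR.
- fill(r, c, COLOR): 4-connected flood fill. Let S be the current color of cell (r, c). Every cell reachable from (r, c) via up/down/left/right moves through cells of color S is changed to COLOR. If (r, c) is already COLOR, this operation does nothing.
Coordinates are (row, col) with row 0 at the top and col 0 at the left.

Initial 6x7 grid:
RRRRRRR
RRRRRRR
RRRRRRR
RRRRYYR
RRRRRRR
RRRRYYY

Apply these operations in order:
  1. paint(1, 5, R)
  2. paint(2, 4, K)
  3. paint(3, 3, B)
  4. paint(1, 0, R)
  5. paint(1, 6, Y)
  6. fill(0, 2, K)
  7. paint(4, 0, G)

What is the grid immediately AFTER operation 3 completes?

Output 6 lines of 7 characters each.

Answer: RRRRRRR
RRRRRRR
RRRRKRR
RRRBYYR
RRRRRRR
RRRRYYY

Derivation:
After op 1 paint(1,5,R):
RRRRRRR
RRRRRRR
RRRRRRR
RRRRYYR
RRRRRRR
RRRRYYY
After op 2 paint(2,4,K):
RRRRRRR
RRRRRRR
RRRRKRR
RRRRYYR
RRRRRRR
RRRRYYY
After op 3 paint(3,3,B):
RRRRRRR
RRRRRRR
RRRRKRR
RRRBYYR
RRRRRRR
RRRRYYY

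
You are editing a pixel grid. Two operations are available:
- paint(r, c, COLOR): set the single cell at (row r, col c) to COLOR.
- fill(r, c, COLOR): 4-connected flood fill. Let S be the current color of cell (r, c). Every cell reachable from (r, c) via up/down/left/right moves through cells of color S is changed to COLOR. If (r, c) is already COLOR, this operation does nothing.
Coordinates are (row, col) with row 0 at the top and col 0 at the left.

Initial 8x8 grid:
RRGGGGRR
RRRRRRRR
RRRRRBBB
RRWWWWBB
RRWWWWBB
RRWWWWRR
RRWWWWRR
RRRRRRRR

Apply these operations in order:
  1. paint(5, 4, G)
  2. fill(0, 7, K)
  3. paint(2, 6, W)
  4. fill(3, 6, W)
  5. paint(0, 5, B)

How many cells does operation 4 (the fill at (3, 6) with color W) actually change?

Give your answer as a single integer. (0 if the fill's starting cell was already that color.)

Answer: 5

Derivation:
After op 1 paint(5,4,G):
RRGGGGRR
RRRRRRRR
RRRRRBBB
RRWWWWBB
RRWWWWBB
RRWWGWRR
RRWWWWRR
RRRRRRRR
After op 2 fill(0,7,K) [37 cells changed]:
KKGGGGKK
KKKKKKKK
KKKKKBBB
KKWWWWBB
KKWWWWBB
KKWWGWKK
KKWWWWKK
KKKKKKKK
After op 3 paint(2,6,W):
KKGGGGKK
KKKKKKKK
KKKKKBWB
KKWWWWBB
KKWWWWBB
KKWWGWKK
KKWWWWKK
KKKKKKKK
After op 4 fill(3,6,W) [5 cells changed]:
KKGGGGKK
KKKKKKKK
KKKKKBWW
KKWWWWWW
KKWWWWWW
KKWWGWKK
KKWWWWKK
KKKKKKKK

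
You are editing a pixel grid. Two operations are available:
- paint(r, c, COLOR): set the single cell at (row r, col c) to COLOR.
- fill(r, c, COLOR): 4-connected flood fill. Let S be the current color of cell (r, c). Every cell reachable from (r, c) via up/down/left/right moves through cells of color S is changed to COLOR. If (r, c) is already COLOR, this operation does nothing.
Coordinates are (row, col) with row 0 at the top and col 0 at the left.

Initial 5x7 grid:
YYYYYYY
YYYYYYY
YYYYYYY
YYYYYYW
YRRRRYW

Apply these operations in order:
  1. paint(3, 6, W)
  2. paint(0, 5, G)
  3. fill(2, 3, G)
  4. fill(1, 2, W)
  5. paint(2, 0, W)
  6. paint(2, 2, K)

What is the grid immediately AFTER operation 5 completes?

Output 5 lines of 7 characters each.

Answer: WWWWWWW
WWWWWWW
WWWWWWW
WWWWWWW
WRRRRWW

Derivation:
After op 1 paint(3,6,W):
YYYYYYY
YYYYYYY
YYYYYYY
YYYYYYW
YRRRRYW
After op 2 paint(0,5,G):
YYYYYGY
YYYYYYY
YYYYYYY
YYYYYYW
YRRRRYW
After op 3 fill(2,3,G) [28 cells changed]:
GGGGGGG
GGGGGGG
GGGGGGG
GGGGGGW
GRRRRGW
After op 4 fill(1,2,W) [29 cells changed]:
WWWWWWW
WWWWWWW
WWWWWWW
WWWWWWW
WRRRRWW
After op 5 paint(2,0,W):
WWWWWWW
WWWWWWW
WWWWWWW
WWWWWWW
WRRRRWW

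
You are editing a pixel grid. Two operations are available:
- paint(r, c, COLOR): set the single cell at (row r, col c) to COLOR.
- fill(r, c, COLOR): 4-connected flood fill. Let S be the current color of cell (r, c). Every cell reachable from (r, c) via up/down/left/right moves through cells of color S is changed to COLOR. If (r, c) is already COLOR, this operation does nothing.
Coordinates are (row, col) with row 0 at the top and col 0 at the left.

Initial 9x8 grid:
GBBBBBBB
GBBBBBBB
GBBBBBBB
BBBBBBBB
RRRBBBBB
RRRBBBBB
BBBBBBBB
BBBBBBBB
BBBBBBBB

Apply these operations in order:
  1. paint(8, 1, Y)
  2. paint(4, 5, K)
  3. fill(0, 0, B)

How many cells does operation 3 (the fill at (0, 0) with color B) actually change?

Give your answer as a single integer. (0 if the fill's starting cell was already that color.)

Answer: 3

Derivation:
After op 1 paint(8,1,Y):
GBBBBBBB
GBBBBBBB
GBBBBBBB
BBBBBBBB
RRRBBBBB
RRRBBBBB
BBBBBBBB
BBBBBBBB
BYBBBBBB
After op 2 paint(4,5,K):
GBBBBBBB
GBBBBBBB
GBBBBBBB
BBBBBBBB
RRRBBKBB
RRRBBBBB
BBBBBBBB
BBBBBBBB
BYBBBBBB
After op 3 fill(0,0,B) [3 cells changed]:
BBBBBBBB
BBBBBBBB
BBBBBBBB
BBBBBBBB
RRRBBKBB
RRRBBBBB
BBBBBBBB
BBBBBBBB
BYBBBBBB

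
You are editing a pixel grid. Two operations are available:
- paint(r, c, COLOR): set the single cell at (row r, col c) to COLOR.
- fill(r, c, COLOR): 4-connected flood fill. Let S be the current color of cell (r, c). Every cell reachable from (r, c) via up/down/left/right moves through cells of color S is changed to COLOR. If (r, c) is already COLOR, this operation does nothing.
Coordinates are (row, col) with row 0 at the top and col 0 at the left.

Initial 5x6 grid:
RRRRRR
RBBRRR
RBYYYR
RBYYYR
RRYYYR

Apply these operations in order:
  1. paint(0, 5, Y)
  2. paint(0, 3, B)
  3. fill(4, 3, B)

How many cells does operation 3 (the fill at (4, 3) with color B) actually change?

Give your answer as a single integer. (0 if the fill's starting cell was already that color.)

After op 1 paint(0,5,Y):
RRRRRY
RBBRRR
RBYYYR
RBYYYR
RRYYYR
After op 2 paint(0,3,B):
RRRBRY
RBBRRR
RBYYYR
RBYYYR
RRYYYR
After op 3 fill(4,3,B) [9 cells changed]:
RRRBRY
RBBRRR
RBBBBR
RBBBBR
RRBBBR

Answer: 9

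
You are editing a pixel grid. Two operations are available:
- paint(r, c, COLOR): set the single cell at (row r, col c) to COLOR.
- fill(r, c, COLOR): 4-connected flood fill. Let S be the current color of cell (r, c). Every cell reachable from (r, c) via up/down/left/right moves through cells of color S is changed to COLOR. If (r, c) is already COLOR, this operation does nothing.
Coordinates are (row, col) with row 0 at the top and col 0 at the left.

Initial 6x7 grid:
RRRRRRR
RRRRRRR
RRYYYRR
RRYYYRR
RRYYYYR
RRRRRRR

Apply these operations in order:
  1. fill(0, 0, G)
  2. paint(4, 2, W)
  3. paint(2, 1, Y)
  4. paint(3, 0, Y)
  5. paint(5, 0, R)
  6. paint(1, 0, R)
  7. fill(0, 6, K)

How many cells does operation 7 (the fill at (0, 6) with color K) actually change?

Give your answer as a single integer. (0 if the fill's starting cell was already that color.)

Answer: 27

Derivation:
After op 1 fill(0,0,G) [32 cells changed]:
GGGGGGG
GGGGGGG
GGYYYGG
GGYYYGG
GGYYYYG
GGGGGGG
After op 2 paint(4,2,W):
GGGGGGG
GGGGGGG
GGYYYGG
GGYYYGG
GGWYYYG
GGGGGGG
After op 3 paint(2,1,Y):
GGGGGGG
GGGGGGG
GYYYYGG
GGYYYGG
GGWYYYG
GGGGGGG
After op 4 paint(3,0,Y):
GGGGGGG
GGGGGGG
GYYYYGG
YGYYYGG
GGWYYYG
GGGGGGG
After op 5 paint(5,0,R):
GGGGGGG
GGGGGGG
GYYYYGG
YGYYYGG
GGWYYYG
RGGGGGG
After op 6 paint(1,0,R):
GGGGGGG
RGGGGGG
GYYYYGG
YGYYYGG
GGWYYYG
RGGGGGG
After op 7 fill(0,6,K) [27 cells changed]:
KKKKKKK
RKKKKKK
GYYYYKK
YKYYYKK
KKWYYYK
RKKKKKK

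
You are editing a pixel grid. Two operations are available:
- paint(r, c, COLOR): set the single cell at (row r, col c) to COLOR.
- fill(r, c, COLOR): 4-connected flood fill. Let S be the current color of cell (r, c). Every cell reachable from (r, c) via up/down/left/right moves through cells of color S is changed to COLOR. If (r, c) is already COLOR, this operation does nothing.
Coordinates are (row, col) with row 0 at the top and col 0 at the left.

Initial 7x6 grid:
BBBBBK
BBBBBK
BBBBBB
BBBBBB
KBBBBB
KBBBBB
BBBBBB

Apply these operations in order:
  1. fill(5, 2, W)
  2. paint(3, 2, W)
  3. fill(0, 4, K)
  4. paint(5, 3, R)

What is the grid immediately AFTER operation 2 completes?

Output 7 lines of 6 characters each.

Answer: WWWWWK
WWWWWK
WWWWWW
WWWWWW
KWWWWW
KWWWWW
WWWWWW

Derivation:
After op 1 fill(5,2,W) [38 cells changed]:
WWWWWK
WWWWWK
WWWWWW
WWWWWW
KWWWWW
KWWWWW
WWWWWW
After op 2 paint(3,2,W):
WWWWWK
WWWWWK
WWWWWW
WWWWWW
KWWWWW
KWWWWW
WWWWWW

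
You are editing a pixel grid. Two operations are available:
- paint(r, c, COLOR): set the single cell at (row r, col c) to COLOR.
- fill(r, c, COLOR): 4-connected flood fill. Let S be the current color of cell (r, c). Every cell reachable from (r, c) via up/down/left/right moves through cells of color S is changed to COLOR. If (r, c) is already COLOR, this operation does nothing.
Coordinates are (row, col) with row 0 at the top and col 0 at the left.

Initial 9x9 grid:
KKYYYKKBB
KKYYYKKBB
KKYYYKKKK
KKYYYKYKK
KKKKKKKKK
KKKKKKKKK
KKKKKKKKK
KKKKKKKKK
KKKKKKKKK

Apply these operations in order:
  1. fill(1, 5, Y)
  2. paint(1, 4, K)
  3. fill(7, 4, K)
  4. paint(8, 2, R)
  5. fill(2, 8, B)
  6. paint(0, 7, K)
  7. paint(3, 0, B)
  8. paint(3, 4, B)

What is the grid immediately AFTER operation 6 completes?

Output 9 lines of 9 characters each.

Answer: BBBBBBBKB
BBBBBBBBB
BBBBBBBBB
BBBBBBBBB
BBBBBBBBB
BBBBBBBBB
BBBBBBBBB
BBBBBBBBB
BBRBBBBBB

Derivation:
After op 1 fill(1,5,Y) [64 cells changed]:
YYYYYYYBB
YYYYYYYBB
YYYYYYYYY
YYYYYYYYY
YYYYYYYYY
YYYYYYYYY
YYYYYYYYY
YYYYYYYYY
YYYYYYYYY
After op 2 paint(1,4,K):
YYYYYYYBB
YYYYKYYBB
YYYYYYYYY
YYYYYYYYY
YYYYYYYYY
YYYYYYYYY
YYYYYYYYY
YYYYYYYYY
YYYYYYYYY
After op 3 fill(7,4,K) [76 cells changed]:
KKKKKKKBB
KKKKKKKBB
KKKKKKKKK
KKKKKKKKK
KKKKKKKKK
KKKKKKKKK
KKKKKKKKK
KKKKKKKKK
KKKKKKKKK
After op 4 paint(8,2,R):
KKKKKKKBB
KKKKKKKBB
KKKKKKKKK
KKKKKKKKK
KKKKKKKKK
KKKKKKKKK
KKKKKKKKK
KKKKKKKKK
KKRKKKKKK
After op 5 fill(2,8,B) [76 cells changed]:
BBBBBBBBB
BBBBBBBBB
BBBBBBBBB
BBBBBBBBB
BBBBBBBBB
BBBBBBBBB
BBBBBBBBB
BBBBBBBBB
BBRBBBBBB
After op 6 paint(0,7,K):
BBBBBBBKB
BBBBBBBBB
BBBBBBBBB
BBBBBBBBB
BBBBBBBBB
BBBBBBBBB
BBBBBBBBB
BBBBBBBBB
BBRBBBBBB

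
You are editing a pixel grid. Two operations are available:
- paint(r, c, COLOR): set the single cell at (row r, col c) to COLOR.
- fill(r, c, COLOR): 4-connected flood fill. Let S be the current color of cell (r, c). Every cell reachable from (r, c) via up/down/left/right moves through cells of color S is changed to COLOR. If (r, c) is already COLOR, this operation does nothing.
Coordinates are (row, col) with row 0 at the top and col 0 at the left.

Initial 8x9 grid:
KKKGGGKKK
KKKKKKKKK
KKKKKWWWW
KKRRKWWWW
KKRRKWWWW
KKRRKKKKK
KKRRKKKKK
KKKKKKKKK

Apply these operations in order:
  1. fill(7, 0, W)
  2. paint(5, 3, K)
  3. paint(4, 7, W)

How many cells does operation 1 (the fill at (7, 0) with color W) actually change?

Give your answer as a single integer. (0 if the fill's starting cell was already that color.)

After op 1 fill(7,0,W) [49 cells changed]:
WWWGGGWWW
WWWWWWWWW
WWWWWWWWW
WWRRWWWWW
WWRRWWWWW
WWRRWWWWW
WWRRWWWWW
WWWWWWWWW

Answer: 49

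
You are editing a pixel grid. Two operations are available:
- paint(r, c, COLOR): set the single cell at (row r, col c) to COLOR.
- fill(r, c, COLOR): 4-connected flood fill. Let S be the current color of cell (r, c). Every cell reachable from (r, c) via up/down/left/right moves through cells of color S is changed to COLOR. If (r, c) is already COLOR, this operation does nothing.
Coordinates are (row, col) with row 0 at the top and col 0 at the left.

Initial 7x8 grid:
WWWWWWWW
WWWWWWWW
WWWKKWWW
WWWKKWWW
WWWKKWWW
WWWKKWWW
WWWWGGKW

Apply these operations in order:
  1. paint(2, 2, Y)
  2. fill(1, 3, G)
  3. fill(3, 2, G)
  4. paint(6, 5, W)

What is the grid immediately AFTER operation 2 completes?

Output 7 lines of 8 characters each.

After op 1 paint(2,2,Y):
WWWWWWWW
WWWWWWWW
WWYKKWWW
WWWKKWWW
WWWKKWWW
WWWKKWWW
WWWWGGKW
After op 2 fill(1,3,G) [44 cells changed]:
GGGGGGGG
GGGGGGGG
GGYKKGGG
GGGKKGGG
GGGKKGGG
GGGKKGGG
GGGGGGKG

Answer: GGGGGGGG
GGGGGGGG
GGYKKGGG
GGGKKGGG
GGGKKGGG
GGGKKGGG
GGGGGGKG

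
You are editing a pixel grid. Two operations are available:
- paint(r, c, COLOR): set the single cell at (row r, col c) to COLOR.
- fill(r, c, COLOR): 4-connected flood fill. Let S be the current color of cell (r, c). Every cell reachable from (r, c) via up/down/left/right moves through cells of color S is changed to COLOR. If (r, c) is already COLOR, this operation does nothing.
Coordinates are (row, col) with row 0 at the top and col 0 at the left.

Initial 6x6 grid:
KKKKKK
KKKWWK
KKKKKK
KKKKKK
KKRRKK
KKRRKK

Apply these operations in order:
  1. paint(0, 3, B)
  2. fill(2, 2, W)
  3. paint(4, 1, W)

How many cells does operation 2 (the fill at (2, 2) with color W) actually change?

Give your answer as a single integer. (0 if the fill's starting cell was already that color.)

After op 1 paint(0,3,B):
KKKBKK
KKKWWK
KKKKKK
KKKKKK
KKRRKK
KKRRKK
After op 2 fill(2,2,W) [29 cells changed]:
WWWBWW
WWWWWW
WWWWWW
WWWWWW
WWRRWW
WWRRWW

Answer: 29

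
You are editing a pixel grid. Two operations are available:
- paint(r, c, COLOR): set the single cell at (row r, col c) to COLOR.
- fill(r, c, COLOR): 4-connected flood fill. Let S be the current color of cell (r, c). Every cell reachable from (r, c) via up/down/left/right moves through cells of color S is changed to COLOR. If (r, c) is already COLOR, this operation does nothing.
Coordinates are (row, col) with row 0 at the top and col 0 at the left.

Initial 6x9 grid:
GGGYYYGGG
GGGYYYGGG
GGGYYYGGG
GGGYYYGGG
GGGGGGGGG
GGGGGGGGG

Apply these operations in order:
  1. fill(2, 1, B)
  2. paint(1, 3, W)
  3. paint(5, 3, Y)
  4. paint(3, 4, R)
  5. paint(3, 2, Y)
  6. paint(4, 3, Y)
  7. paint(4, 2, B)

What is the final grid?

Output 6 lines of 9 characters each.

Answer: BBBYYYBBB
BBBWYYBBB
BBBYYYBBB
BBYYRYBBB
BBBYBBBBB
BBBYBBBBB

Derivation:
After op 1 fill(2,1,B) [42 cells changed]:
BBBYYYBBB
BBBYYYBBB
BBBYYYBBB
BBBYYYBBB
BBBBBBBBB
BBBBBBBBB
After op 2 paint(1,3,W):
BBBYYYBBB
BBBWYYBBB
BBBYYYBBB
BBBYYYBBB
BBBBBBBBB
BBBBBBBBB
After op 3 paint(5,3,Y):
BBBYYYBBB
BBBWYYBBB
BBBYYYBBB
BBBYYYBBB
BBBBBBBBB
BBBYBBBBB
After op 4 paint(3,4,R):
BBBYYYBBB
BBBWYYBBB
BBBYYYBBB
BBBYRYBBB
BBBBBBBBB
BBBYBBBBB
After op 5 paint(3,2,Y):
BBBYYYBBB
BBBWYYBBB
BBBYYYBBB
BBYYRYBBB
BBBBBBBBB
BBBYBBBBB
After op 6 paint(4,3,Y):
BBBYYYBBB
BBBWYYBBB
BBBYYYBBB
BBYYRYBBB
BBBYBBBBB
BBBYBBBBB
After op 7 paint(4,2,B):
BBBYYYBBB
BBBWYYBBB
BBBYYYBBB
BBYYRYBBB
BBBYBBBBB
BBBYBBBBB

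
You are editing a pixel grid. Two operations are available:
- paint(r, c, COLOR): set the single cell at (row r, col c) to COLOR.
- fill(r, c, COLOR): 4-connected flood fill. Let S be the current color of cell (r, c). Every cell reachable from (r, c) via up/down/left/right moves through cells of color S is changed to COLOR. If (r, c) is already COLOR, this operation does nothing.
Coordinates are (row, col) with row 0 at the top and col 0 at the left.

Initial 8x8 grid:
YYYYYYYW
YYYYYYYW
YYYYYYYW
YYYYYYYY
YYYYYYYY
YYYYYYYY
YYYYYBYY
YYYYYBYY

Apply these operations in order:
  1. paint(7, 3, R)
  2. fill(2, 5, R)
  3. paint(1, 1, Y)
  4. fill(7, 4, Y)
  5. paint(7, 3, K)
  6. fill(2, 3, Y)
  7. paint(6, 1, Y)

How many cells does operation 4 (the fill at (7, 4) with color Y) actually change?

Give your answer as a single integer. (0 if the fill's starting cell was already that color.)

Answer: 58

Derivation:
After op 1 paint(7,3,R):
YYYYYYYW
YYYYYYYW
YYYYYYYW
YYYYYYYY
YYYYYYYY
YYYYYYYY
YYYYYBYY
YYYRYBYY
After op 2 fill(2,5,R) [58 cells changed]:
RRRRRRRW
RRRRRRRW
RRRRRRRW
RRRRRRRR
RRRRRRRR
RRRRRRRR
RRRRRBRR
RRRRRBRR
After op 3 paint(1,1,Y):
RRRRRRRW
RYRRRRRW
RRRRRRRW
RRRRRRRR
RRRRRRRR
RRRRRRRR
RRRRRBRR
RRRRRBRR
After op 4 fill(7,4,Y) [58 cells changed]:
YYYYYYYW
YYYYYYYW
YYYYYYYW
YYYYYYYY
YYYYYYYY
YYYYYYYY
YYYYYBYY
YYYYYBYY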